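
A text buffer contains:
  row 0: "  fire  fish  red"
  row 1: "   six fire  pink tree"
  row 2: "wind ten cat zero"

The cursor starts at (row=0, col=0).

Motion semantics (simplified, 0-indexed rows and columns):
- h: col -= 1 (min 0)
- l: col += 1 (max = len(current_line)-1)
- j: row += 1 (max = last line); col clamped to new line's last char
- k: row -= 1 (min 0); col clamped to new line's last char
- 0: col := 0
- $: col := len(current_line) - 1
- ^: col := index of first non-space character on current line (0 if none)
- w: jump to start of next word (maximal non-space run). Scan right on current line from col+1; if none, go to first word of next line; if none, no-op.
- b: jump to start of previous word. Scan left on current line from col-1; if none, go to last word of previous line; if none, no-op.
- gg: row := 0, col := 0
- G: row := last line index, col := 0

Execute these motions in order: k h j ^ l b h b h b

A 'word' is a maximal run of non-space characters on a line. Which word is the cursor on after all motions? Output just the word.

Answer: fish

Derivation:
After 1 (k): row=0 col=0 char='_'
After 2 (h): row=0 col=0 char='_'
After 3 (j): row=1 col=0 char='_'
After 4 (^): row=1 col=3 char='s'
After 5 (l): row=1 col=4 char='i'
After 6 (b): row=1 col=3 char='s'
After 7 (h): row=1 col=2 char='_'
After 8 (b): row=0 col=14 char='r'
After 9 (h): row=0 col=13 char='_'
After 10 (b): row=0 col=8 char='f'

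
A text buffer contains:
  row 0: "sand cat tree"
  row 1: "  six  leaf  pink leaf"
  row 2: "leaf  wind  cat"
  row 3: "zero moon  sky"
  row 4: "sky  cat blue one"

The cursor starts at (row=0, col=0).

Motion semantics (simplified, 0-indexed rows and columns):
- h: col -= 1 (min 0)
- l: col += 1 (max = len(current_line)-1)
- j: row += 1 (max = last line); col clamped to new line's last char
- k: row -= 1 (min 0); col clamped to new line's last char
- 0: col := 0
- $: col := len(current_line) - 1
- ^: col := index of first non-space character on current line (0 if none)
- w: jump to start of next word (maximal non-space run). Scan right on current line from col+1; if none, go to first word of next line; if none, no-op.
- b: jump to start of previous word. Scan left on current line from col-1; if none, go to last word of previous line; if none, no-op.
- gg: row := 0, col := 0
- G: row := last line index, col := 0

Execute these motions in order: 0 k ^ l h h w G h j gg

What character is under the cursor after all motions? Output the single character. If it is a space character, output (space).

Answer: s

Derivation:
After 1 (0): row=0 col=0 char='s'
After 2 (k): row=0 col=0 char='s'
After 3 (^): row=0 col=0 char='s'
After 4 (l): row=0 col=1 char='a'
After 5 (h): row=0 col=0 char='s'
After 6 (h): row=0 col=0 char='s'
After 7 (w): row=0 col=5 char='c'
After 8 (G): row=4 col=0 char='s'
After 9 (h): row=4 col=0 char='s'
After 10 (j): row=4 col=0 char='s'
After 11 (gg): row=0 col=0 char='s'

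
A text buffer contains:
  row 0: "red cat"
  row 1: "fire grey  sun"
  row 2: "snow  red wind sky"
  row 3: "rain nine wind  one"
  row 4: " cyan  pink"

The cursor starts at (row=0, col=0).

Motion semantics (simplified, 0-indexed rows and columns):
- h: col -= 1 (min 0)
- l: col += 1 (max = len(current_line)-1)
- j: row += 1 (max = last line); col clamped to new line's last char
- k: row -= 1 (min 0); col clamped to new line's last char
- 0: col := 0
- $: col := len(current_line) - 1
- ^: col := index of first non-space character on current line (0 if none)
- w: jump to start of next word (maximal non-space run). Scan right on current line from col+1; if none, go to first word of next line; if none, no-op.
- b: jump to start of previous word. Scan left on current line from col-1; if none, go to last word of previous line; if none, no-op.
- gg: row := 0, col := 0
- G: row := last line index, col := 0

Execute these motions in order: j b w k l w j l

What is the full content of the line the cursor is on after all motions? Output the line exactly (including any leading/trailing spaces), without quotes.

After 1 (j): row=1 col=0 char='f'
After 2 (b): row=0 col=4 char='c'
After 3 (w): row=1 col=0 char='f'
After 4 (k): row=0 col=0 char='r'
After 5 (l): row=0 col=1 char='e'
After 6 (w): row=0 col=4 char='c'
After 7 (j): row=1 col=4 char='_'
After 8 (l): row=1 col=5 char='g'

Answer: fire grey  sun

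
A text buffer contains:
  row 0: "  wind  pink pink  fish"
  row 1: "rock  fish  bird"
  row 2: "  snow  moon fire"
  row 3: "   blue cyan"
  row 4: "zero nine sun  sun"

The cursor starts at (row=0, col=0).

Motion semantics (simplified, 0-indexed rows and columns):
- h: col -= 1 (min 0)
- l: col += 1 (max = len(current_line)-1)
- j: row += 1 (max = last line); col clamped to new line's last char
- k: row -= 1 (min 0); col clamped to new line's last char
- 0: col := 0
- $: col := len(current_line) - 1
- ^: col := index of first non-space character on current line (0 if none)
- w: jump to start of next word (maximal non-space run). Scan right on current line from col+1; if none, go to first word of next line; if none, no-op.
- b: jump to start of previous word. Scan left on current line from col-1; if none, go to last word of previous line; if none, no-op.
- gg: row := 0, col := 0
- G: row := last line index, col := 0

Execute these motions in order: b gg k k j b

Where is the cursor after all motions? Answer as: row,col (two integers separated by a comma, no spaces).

After 1 (b): row=0 col=0 char='_'
After 2 (gg): row=0 col=0 char='_'
After 3 (k): row=0 col=0 char='_'
After 4 (k): row=0 col=0 char='_'
After 5 (j): row=1 col=0 char='r'
After 6 (b): row=0 col=19 char='f'

Answer: 0,19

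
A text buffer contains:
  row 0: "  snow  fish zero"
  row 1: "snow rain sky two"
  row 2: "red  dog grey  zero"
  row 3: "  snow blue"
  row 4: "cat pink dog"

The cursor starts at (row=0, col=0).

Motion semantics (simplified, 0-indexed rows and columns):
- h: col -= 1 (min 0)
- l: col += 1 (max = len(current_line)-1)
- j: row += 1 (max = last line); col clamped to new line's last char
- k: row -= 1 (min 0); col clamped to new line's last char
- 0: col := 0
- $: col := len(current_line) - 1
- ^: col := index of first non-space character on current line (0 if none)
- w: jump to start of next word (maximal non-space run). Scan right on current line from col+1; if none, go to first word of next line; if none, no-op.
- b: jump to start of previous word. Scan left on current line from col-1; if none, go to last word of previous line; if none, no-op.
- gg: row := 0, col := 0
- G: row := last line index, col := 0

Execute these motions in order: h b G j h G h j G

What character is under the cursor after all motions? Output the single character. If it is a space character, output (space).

After 1 (h): row=0 col=0 char='_'
After 2 (b): row=0 col=0 char='_'
After 3 (G): row=4 col=0 char='c'
After 4 (j): row=4 col=0 char='c'
After 5 (h): row=4 col=0 char='c'
After 6 (G): row=4 col=0 char='c'
After 7 (h): row=4 col=0 char='c'
After 8 (j): row=4 col=0 char='c'
After 9 (G): row=4 col=0 char='c'

Answer: c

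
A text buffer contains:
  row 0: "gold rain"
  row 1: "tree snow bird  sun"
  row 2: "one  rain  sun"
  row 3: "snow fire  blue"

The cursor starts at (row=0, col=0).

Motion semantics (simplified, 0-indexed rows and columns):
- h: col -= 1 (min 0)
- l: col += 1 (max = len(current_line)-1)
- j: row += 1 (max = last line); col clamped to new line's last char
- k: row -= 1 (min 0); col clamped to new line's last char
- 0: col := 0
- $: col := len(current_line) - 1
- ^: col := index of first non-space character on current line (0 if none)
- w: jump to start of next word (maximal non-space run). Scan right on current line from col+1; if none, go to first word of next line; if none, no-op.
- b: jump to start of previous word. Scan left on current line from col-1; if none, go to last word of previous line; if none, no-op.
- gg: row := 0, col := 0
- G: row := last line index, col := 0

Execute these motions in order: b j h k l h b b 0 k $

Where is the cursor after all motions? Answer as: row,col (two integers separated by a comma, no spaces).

After 1 (b): row=0 col=0 char='g'
After 2 (j): row=1 col=0 char='t'
After 3 (h): row=1 col=0 char='t'
After 4 (k): row=0 col=0 char='g'
After 5 (l): row=0 col=1 char='o'
After 6 (h): row=0 col=0 char='g'
After 7 (b): row=0 col=0 char='g'
After 8 (b): row=0 col=0 char='g'
After 9 (0): row=0 col=0 char='g'
After 10 (k): row=0 col=0 char='g'
After 11 ($): row=0 col=8 char='n'

Answer: 0,8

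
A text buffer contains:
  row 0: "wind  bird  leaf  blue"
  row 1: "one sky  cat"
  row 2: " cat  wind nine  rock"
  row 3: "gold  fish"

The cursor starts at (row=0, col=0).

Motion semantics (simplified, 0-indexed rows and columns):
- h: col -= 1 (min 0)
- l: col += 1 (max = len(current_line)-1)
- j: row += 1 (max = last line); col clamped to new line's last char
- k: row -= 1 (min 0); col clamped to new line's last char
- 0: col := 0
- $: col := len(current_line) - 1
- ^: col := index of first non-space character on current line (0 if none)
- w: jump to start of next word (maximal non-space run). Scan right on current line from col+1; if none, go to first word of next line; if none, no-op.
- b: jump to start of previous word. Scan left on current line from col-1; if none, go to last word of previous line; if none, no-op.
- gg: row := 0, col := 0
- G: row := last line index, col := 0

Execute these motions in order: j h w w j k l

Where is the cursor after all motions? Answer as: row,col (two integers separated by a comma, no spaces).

Answer: 1,10

Derivation:
After 1 (j): row=1 col=0 char='o'
After 2 (h): row=1 col=0 char='o'
After 3 (w): row=1 col=4 char='s'
After 4 (w): row=1 col=9 char='c'
After 5 (j): row=2 col=9 char='d'
After 6 (k): row=1 col=9 char='c'
After 7 (l): row=1 col=10 char='a'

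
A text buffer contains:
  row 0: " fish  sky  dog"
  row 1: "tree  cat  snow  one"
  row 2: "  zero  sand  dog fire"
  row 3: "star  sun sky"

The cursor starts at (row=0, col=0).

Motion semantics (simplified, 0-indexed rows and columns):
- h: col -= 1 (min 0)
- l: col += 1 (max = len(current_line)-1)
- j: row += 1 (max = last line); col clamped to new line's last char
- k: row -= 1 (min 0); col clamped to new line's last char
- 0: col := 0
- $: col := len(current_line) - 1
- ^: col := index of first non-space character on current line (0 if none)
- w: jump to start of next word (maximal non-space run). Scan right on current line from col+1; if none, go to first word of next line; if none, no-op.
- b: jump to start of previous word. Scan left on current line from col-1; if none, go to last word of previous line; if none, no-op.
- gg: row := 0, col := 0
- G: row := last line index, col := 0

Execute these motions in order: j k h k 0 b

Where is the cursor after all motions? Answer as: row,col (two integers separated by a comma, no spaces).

After 1 (j): row=1 col=0 char='t'
After 2 (k): row=0 col=0 char='_'
After 3 (h): row=0 col=0 char='_'
After 4 (k): row=0 col=0 char='_'
After 5 (0): row=0 col=0 char='_'
After 6 (b): row=0 col=0 char='_'

Answer: 0,0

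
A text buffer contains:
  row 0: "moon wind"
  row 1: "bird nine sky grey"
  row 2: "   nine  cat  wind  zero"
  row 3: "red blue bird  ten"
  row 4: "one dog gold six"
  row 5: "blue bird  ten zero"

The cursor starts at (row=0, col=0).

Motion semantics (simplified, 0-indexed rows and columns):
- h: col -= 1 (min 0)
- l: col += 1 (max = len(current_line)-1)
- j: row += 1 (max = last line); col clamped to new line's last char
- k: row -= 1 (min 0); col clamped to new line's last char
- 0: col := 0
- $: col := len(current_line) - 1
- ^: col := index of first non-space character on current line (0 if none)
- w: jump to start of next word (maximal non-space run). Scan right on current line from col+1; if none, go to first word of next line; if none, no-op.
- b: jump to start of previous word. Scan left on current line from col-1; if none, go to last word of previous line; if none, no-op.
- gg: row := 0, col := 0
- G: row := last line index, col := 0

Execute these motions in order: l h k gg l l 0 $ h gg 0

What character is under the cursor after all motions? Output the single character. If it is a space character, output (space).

Answer: m

Derivation:
After 1 (l): row=0 col=1 char='o'
After 2 (h): row=0 col=0 char='m'
After 3 (k): row=0 col=0 char='m'
After 4 (gg): row=0 col=0 char='m'
After 5 (l): row=0 col=1 char='o'
After 6 (l): row=0 col=2 char='o'
After 7 (0): row=0 col=0 char='m'
After 8 ($): row=0 col=8 char='d'
After 9 (h): row=0 col=7 char='n'
After 10 (gg): row=0 col=0 char='m'
After 11 (0): row=0 col=0 char='m'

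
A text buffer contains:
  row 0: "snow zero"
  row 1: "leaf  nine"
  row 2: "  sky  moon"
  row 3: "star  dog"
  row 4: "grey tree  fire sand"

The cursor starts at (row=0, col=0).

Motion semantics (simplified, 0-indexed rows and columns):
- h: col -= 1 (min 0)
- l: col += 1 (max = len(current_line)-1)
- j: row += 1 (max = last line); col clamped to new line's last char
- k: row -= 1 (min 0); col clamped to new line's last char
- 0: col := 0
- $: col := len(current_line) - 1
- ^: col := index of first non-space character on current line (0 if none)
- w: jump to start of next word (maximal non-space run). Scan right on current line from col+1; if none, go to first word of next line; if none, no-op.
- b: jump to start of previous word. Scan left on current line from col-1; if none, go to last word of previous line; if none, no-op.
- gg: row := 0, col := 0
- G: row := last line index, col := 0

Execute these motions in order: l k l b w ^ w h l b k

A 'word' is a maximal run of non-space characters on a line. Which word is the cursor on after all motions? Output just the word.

Answer: snow

Derivation:
After 1 (l): row=0 col=1 char='n'
After 2 (k): row=0 col=1 char='n'
After 3 (l): row=0 col=2 char='o'
After 4 (b): row=0 col=0 char='s'
After 5 (w): row=0 col=5 char='z'
After 6 (^): row=0 col=0 char='s'
After 7 (w): row=0 col=5 char='z'
After 8 (h): row=0 col=4 char='_'
After 9 (l): row=0 col=5 char='z'
After 10 (b): row=0 col=0 char='s'
After 11 (k): row=0 col=0 char='s'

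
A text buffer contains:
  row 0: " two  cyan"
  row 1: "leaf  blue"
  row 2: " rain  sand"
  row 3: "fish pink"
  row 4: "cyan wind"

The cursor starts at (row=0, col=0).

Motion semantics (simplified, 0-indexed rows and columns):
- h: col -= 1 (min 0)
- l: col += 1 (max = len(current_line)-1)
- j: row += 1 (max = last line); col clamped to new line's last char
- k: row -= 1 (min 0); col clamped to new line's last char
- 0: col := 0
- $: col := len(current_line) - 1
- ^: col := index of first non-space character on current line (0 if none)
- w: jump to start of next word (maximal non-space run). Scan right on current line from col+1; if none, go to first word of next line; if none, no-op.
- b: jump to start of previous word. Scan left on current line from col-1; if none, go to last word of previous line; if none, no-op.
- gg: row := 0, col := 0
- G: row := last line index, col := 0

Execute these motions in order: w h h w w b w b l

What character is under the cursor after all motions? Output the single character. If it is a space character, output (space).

After 1 (w): row=0 col=1 char='t'
After 2 (h): row=0 col=0 char='_'
After 3 (h): row=0 col=0 char='_'
After 4 (w): row=0 col=1 char='t'
After 5 (w): row=0 col=6 char='c'
After 6 (b): row=0 col=1 char='t'
After 7 (w): row=0 col=6 char='c'
After 8 (b): row=0 col=1 char='t'
After 9 (l): row=0 col=2 char='w'

Answer: w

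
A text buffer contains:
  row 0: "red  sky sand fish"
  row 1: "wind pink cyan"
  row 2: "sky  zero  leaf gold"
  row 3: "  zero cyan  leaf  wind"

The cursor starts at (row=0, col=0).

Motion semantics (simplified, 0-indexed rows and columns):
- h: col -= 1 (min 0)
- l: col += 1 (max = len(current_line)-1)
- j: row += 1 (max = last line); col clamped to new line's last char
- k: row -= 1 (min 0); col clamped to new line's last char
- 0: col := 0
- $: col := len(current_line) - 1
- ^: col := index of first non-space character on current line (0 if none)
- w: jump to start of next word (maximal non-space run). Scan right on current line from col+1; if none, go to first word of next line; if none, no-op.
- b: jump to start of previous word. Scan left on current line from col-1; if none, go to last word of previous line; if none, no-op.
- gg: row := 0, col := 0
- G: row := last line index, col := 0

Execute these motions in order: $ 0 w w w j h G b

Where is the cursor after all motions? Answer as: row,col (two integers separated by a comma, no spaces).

After 1 ($): row=0 col=17 char='h'
After 2 (0): row=0 col=0 char='r'
After 3 (w): row=0 col=5 char='s'
After 4 (w): row=0 col=9 char='s'
After 5 (w): row=0 col=14 char='f'
After 6 (j): row=1 col=13 char='n'
After 7 (h): row=1 col=12 char='a'
After 8 (G): row=3 col=0 char='_'
After 9 (b): row=2 col=16 char='g'

Answer: 2,16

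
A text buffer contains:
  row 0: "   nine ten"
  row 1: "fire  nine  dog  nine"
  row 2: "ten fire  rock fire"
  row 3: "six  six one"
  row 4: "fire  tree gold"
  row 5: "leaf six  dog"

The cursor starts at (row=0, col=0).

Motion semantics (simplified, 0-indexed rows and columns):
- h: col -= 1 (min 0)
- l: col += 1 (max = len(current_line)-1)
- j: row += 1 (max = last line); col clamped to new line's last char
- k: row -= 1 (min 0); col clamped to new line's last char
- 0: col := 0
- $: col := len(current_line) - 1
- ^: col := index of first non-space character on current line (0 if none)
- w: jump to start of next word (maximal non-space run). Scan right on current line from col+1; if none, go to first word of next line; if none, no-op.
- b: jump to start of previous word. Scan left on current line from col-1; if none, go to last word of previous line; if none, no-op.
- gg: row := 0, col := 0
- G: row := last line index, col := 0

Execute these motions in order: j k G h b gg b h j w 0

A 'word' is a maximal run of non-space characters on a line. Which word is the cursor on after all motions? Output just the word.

Answer: fire

Derivation:
After 1 (j): row=1 col=0 char='f'
After 2 (k): row=0 col=0 char='_'
After 3 (G): row=5 col=0 char='l'
After 4 (h): row=5 col=0 char='l'
After 5 (b): row=4 col=11 char='g'
After 6 (gg): row=0 col=0 char='_'
After 7 (b): row=0 col=0 char='_'
After 8 (h): row=0 col=0 char='_'
After 9 (j): row=1 col=0 char='f'
After 10 (w): row=1 col=6 char='n'
After 11 (0): row=1 col=0 char='f'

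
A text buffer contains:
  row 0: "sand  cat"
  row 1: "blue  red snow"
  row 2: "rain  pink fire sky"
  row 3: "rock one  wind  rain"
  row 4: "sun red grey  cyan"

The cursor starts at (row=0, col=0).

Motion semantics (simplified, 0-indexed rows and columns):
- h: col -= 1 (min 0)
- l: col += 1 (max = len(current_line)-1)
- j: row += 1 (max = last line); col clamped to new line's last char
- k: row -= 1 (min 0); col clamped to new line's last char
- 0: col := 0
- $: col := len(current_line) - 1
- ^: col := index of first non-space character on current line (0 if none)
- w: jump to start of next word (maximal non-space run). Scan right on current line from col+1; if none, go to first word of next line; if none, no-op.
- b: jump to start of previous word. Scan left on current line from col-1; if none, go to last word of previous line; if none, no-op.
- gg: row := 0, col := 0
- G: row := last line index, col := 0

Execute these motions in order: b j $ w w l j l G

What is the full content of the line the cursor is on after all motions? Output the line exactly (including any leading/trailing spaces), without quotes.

Answer: sun red grey  cyan

Derivation:
After 1 (b): row=0 col=0 char='s'
After 2 (j): row=1 col=0 char='b'
After 3 ($): row=1 col=13 char='w'
After 4 (w): row=2 col=0 char='r'
After 5 (w): row=2 col=6 char='p'
After 6 (l): row=2 col=7 char='i'
After 7 (j): row=3 col=7 char='e'
After 8 (l): row=3 col=8 char='_'
After 9 (G): row=4 col=0 char='s'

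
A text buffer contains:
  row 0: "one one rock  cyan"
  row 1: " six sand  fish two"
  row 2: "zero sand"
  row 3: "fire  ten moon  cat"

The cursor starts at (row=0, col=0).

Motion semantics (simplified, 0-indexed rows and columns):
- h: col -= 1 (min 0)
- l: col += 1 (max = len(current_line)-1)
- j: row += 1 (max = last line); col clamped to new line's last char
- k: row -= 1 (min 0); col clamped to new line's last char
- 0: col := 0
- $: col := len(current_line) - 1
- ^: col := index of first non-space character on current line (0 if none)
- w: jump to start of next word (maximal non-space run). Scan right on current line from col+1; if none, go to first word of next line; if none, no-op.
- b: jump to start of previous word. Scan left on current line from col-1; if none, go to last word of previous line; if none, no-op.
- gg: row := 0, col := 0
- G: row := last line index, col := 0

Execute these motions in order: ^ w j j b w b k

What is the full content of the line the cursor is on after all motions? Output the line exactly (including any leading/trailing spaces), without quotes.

After 1 (^): row=0 col=0 char='o'
After 2 (w): row=0 col=4 char='o'
After 3 (j): row=1 col=4 char='_'
After 4 (j): row=2 col=4 char='_'
After 5 (b): row=2 col=0 char='z'
After 6 (w): row=2 col=5 char='s'
After 7 (b): row=2 col=0 char='z'
After 8 (k): row=1 col=0 char='_'

Answer:  six sand  fish two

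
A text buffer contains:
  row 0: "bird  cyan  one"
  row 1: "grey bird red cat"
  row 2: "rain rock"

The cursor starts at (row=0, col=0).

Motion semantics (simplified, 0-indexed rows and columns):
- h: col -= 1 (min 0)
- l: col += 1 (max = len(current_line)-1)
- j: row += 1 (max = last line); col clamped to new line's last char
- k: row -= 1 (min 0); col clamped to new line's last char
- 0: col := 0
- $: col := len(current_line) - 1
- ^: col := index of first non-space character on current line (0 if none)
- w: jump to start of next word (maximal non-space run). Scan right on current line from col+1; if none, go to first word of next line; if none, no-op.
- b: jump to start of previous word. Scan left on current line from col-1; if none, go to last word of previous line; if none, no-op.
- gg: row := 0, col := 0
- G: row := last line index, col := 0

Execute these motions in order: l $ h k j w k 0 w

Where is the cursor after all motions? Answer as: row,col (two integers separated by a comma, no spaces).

After 1 (l): row=0 col=1 char='i'
After 2 ($): row=0 col=14 char='e'
After 3 (h): row=0 col=13 char='n'
After 4 (k): row=0 col=13 char='n'
After 5 (j): row=1 col=13 char='_'
After 6 (w): row=1 col=14 char='c'
After 7 (k): row=0 col=14 char='e'
After 8 (0): row=0 col=0 char='b'
After 9 (w): row=0 col=6 char='c'

Answer: 0,6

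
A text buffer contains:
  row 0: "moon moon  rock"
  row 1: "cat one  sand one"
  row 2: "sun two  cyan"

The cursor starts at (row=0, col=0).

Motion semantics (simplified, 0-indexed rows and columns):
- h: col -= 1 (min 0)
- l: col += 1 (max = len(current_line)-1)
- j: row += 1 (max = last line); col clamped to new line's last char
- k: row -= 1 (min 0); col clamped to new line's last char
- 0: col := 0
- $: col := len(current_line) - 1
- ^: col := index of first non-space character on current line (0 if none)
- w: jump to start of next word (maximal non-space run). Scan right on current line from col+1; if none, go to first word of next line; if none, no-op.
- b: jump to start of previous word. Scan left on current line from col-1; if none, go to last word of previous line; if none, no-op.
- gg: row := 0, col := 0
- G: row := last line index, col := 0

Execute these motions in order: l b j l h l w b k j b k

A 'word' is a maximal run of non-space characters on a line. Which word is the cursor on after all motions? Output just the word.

After 1 (l): row=0 col=1 char='o'
After 2 (b): row=0 col=0 char='m'
After 3 (j): row=1 col=0 char='c'
After 4 (l): row=1 col=1 char='a'
After 5 (h): row=1 col=0 char='c'
After 6 (l): row=1 col=1 char='a'
After 7 (w): row=1 col=4 char='o'
After 8 (b): row=1 col=0 char='c'
After 9 (k): row=0 col=0 char='m'
After 10 (j): row=1 col=0 char='c'
After 11 (b): row=0 col=11 char='r'
After 12 (k): row=0 col=11 char='r'

Answer: rock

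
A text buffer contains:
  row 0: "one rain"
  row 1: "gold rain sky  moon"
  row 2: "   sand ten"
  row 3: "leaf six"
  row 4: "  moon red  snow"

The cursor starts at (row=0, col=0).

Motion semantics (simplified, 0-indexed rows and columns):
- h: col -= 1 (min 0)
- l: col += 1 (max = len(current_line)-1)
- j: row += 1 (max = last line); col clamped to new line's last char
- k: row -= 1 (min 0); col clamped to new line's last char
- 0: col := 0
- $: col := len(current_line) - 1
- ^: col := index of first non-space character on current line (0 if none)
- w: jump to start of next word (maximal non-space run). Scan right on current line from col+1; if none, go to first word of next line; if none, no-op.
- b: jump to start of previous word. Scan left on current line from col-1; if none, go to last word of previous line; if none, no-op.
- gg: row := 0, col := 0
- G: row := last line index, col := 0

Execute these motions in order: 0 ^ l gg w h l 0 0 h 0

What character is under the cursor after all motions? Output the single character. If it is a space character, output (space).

Answer: o

Derivation:
After 1 (0): row=0 col=0 char='o'
After 2 (^): row=0 col=0 char='o'
After 3 (l): row=0 col=1 char='n'
After 4 (gg): row=0 col=0 char='o'
After 5 (w): row=0 col=4 char='r'
After 6 (h): row=0 col=3 char='_'
After 7 (l): row=0 col=4 char='r'
After 8 (0): row=0 col=0 char='o'
After 9 (0): row=0 col=0 char='o'
After 10 (h): row=0 col=0 char='o'
After 11 (0): row=0 col=0 char='o'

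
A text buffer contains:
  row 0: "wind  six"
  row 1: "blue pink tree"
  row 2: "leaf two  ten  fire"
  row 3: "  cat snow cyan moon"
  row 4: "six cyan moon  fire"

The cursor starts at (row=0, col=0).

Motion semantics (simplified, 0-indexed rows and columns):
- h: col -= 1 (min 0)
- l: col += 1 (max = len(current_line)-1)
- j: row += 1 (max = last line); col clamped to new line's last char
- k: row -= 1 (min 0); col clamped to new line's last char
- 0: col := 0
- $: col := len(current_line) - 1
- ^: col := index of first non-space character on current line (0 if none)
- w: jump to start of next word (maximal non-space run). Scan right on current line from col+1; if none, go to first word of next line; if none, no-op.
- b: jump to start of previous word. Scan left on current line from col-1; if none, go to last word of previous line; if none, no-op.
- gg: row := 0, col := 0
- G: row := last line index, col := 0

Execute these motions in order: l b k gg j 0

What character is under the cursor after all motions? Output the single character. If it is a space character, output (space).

Answer: b

Derivation:
After 1 (l): row=0 col=1 char='i'
After 2 (b): row=0 col=0 char='w'
After 3 (k): row=0 col=0 char='w'
After 4 (gg): row=0 col=0 char='w'
After 5 (j): row=1 col=0 char='b'
After 6 (0): row=1 col=0 char='b'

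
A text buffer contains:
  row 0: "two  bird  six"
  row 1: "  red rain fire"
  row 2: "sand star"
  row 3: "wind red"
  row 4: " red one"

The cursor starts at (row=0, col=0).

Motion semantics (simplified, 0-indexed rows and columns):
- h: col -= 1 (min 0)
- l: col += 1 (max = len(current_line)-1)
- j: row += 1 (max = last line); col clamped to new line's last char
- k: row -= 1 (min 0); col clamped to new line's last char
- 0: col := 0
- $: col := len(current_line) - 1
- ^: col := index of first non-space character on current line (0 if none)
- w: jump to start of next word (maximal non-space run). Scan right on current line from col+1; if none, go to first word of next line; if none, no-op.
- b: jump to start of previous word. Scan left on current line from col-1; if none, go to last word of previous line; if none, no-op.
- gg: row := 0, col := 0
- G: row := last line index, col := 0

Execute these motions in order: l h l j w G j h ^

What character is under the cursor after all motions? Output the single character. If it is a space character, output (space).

Answer: r

Derivation:
After 1 (l): row=0 col=1 char='w'
After 2 (h): row=0 col=0 char='t'
After 3 (l): row=0 col=1 char='w'
After 4 (j): row=1 col=1 char='_'
After 5 (w): row=1 col=2 char='r'
After 6 (G): row=4 col=0 char='_'
After 7 (j): row=4 col=0 char='_'
After 8 (h): row=4 col=0 char='_'
After 9 (^): row=4 col=1 char='r'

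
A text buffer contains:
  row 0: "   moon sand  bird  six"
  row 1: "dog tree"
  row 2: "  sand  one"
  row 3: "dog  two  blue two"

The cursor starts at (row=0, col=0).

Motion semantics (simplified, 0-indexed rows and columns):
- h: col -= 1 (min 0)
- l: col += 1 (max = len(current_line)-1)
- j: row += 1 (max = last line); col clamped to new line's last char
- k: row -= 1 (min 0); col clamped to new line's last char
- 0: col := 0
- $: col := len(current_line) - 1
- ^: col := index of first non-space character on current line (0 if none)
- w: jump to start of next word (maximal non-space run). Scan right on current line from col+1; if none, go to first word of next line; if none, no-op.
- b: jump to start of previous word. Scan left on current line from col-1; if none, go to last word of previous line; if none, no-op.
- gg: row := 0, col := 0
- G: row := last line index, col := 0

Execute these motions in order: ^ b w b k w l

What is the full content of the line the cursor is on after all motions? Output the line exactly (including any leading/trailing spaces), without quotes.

After 1 (^): row=0 col=3 char='m'
After 2 (b): row=0 col=3 char='m'
After 3 (w): row=0 col=8 char='s'
After 4 (b): row=0 col=3 char='m'
After 5 (k): row=0 col=3 char='m'
After 6 (w): row=0 col=8 char='s'
After 7 (l): row=0 col=9 char='a'

Answer:    moon sand  bird  six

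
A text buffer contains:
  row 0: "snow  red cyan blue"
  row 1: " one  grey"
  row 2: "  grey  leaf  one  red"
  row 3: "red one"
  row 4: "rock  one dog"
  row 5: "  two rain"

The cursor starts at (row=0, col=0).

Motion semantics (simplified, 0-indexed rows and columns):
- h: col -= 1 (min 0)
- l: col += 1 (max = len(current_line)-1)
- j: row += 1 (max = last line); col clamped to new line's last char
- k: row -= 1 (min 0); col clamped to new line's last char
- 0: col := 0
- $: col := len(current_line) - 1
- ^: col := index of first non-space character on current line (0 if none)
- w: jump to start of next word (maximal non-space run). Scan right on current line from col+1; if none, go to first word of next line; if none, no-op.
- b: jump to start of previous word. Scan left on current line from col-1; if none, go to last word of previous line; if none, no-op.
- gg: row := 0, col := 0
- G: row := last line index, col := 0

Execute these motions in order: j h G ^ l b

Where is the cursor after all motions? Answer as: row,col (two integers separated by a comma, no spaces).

After 1 (j): row=1 col=0 char='_'
After 2 (h): row=1 col=0 char='_'
After 3 (G): row=5 col=0 char='_'
After 4 (^): row=5 col=2 char='t'
After 5 (l): row=5 col=3 char='w'
After 6 (b): row=5 col=2 char='t'

Answer: 5,2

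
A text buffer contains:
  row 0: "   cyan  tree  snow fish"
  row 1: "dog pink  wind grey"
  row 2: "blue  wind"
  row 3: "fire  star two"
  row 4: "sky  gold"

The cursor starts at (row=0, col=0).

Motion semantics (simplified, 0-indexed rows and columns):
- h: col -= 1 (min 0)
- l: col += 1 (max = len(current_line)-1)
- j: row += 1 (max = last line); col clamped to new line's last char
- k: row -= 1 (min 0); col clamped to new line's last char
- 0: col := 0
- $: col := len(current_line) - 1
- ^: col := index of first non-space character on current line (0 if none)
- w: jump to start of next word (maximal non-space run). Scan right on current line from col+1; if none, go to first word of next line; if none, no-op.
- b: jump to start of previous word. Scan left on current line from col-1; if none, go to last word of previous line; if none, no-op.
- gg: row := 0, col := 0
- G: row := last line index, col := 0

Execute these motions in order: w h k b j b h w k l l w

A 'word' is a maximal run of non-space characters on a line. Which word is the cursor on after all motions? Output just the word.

After 1 (w): row=0 col=3 char='c'
After 2 (h): row=0 col=2 char='_'
After 3 (k): row=0 col=2 char='_'
After 4 (b): row=0 col=2 char='_'
After 5 (j): row=1 col=2 char='g'
After 6 (b): row=1 col=0 char='d'
After 7 (h): row=1 col=0 char='d'
After 8 (w): row=1 col=4 char='p'
After 9 (k): row=0 col=4 char='y'
After 10 (l): row=0 col=5 char='a'
After 11 (l): row=0 col=6 char='n'
After 12 (w): row=0 col=9 char='t'

Answer: tree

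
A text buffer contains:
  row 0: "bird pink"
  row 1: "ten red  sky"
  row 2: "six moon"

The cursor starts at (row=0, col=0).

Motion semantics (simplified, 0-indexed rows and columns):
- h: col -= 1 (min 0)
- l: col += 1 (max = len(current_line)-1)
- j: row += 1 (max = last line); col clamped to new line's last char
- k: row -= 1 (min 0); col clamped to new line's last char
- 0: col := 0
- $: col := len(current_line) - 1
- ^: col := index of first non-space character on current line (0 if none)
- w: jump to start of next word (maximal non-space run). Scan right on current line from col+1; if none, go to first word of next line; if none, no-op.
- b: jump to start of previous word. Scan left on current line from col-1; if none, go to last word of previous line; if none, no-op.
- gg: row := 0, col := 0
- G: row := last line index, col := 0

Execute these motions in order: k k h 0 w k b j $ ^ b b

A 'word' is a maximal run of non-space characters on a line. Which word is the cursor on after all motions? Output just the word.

Answer: bird

Derivation:
After 1 (k): row=0 col=0 char='b'
After 2 (k): row=0 col=0 char='b'
After 3 (h): row=0 col=0 char='b'
After 4 (0): row=0 col=0 char='b'
After 5 (w): row=0 col=5 char='p'
After 6 (k): row=0 col=5 char='p'
After 7 (b): row=0 col=0 char='b'
After 8 (j): row=1 col=0 char='t'
After 9 ($): row=1 col=11 char='y'
After 10 (^): row=1 col=0 char='t'
After 11 (b): row=0 col=5 char='p'
After 12 (b): row=0 col=0 char='b'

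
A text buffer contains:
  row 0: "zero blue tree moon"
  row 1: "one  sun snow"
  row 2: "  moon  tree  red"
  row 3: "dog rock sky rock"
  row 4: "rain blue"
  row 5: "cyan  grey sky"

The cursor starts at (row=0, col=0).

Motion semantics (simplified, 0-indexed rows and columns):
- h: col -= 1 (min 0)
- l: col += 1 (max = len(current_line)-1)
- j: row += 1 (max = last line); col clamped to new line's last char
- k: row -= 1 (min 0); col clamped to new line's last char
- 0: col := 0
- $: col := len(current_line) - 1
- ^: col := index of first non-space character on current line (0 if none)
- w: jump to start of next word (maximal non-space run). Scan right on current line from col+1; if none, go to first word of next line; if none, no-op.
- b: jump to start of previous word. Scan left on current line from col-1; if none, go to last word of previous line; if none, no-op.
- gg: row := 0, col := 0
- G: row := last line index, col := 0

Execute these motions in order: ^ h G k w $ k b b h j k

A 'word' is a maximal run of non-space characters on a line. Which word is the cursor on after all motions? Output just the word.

After 1 (^): row=0 col=0 char='z'
After 2 (h): row=0 col=0 char='z'
After 3 (G): row=5 col=0 char='c'
After 4 (k): row=4 col=0 char='r'
After 5 (w): row=4 col=5 char='b'
After 6 ($): row=4 col=8 char='e'
After 7 (k): row=3 col=8 char='_'
After 8 (b): row=3 col=4 char='r'
After 9 (b): row=3 col=0 char='d'
After 10 (h): row=3 col=0 char='d'
After 11 (j): row=4 col=0 char='r'
After 12 (k): row=3 col=0 char='d'

Answer: dog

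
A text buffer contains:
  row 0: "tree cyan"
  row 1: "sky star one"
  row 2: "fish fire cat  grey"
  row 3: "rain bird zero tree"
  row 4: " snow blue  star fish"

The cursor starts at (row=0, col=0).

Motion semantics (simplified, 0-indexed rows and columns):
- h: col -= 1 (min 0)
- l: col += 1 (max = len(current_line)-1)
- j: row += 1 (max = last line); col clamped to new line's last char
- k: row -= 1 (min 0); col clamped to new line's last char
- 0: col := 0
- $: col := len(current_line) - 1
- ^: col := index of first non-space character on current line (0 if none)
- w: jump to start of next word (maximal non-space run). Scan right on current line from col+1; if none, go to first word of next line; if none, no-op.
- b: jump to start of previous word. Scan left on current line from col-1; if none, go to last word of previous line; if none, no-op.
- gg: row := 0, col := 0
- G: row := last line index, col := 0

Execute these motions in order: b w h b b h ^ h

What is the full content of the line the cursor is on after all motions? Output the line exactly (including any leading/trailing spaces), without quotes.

Answer: tree cyan

Derivation:
After 1 (b): row=0 col=0 char='t'
After 2 (w): row=0 col=5 char='c'
After 3 (h): row=0 col=4 char='_'
After 4 (b): row=0 col=0 char='t'
After 5 (b): row=0 col=0 char='t'
After 6 (h): row=0 col=0 char='t'
After 7 (^): row=0 col=0 char='t'
After 8 (h): row=0 col=0 char='t'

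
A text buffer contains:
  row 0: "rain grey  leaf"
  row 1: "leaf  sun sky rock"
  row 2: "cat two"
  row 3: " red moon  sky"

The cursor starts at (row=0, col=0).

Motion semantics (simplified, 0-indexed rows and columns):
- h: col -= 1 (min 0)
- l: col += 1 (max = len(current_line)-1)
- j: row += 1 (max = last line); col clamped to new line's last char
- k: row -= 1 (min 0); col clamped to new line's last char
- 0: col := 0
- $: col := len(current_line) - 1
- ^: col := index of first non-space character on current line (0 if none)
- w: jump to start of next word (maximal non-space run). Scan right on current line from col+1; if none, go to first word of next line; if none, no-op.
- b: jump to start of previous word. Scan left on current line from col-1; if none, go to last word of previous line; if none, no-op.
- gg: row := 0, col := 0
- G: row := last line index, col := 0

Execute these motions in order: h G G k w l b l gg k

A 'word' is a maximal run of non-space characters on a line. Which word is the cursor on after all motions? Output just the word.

Answer: rain

Derivation:
After 1 (h): row=0 col=0 char='r'
After 2 (G): row=3 col=0 char='_'
After 3 (G): row=3 col=0 char='_'
After 4 (k): row=2 col=0 char='c'
After 5 (w): row=2 col=4 char='t'
After 6 (l): row=2 col=5 char='w'
After 7 (b): row=2 col=4 char='t'
After 8 (l): row=2 col=5 char='w'
After 9 (gg): row=0 col=0 char='r'
After 10 (k): row=0 col=0 char='r'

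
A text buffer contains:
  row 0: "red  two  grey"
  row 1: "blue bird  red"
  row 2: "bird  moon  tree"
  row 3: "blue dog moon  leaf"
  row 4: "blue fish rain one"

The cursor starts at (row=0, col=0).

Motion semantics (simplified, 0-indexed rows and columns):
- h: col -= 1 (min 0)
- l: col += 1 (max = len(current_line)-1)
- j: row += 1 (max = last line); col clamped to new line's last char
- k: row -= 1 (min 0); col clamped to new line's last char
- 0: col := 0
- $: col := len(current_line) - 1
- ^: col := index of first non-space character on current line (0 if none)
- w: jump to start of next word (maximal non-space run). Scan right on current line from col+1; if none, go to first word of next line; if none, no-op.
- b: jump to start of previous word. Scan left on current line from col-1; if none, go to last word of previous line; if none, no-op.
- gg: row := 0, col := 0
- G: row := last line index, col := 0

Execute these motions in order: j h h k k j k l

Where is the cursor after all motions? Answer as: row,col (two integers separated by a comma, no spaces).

Answer: 0,1

Derivation:
After 1 (j): row=1 col=0 char='b'
After 2 (h): row=1 col=0 char='b'
After 3 (h): row=1 col=0 char='b'
After 4 (k): row=0 col=0 char='r'
After 5 (k): row=0 col=0 char='r'
After 6 (j): row=1 col=0 char='b'
After 7 (k): row=0 col=0 char='r'
After 8 (l): row=0 col=1 char='e'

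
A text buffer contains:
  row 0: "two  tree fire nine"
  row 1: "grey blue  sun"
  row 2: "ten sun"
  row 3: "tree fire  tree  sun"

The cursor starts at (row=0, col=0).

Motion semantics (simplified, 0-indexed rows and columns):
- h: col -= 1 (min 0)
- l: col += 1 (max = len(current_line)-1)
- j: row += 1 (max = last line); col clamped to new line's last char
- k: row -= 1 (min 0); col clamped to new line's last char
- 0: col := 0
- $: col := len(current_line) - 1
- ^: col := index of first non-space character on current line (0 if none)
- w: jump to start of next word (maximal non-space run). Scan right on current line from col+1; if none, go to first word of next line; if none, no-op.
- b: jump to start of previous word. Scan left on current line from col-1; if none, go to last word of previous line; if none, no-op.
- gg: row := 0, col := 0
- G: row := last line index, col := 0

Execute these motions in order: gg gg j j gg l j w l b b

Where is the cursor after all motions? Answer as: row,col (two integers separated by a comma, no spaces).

After 1 (gg): row=0 col=0 char='t'
After 2 (gg): row=0 col=0 char='t'
After 3 (j): row=1 col=0 char='g'
After 4 (j): row=2 col=0 char='t'
After 5 (gg): row=0 col=0 char='t'
After 6 (l): row=0 col=1 char='w'
After 7 (j): row=1 col=1 char='r'
After 8 (w): row=1 col=5 char='b'
After 9 (l): row=1 col=6 char='l'
After 10 (b): row=1 col=5 char='b'
After 11 (b): row=1 col=0 char='g'

Answer: 1,0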